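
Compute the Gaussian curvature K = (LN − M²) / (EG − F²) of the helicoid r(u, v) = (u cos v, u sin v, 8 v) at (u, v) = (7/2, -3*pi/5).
K = -1024/93025

Coefficients of the first fundamental form: E = 1, F = 0, G = u^2 + 64.
Coefficients of the second fundamental form: L = 0, M = -8/sqrt(u^2 + 64), N = 0.
Assemble K = (LN − M²)/(EG − F²) = -64/(u^2 + 64)^2. At (u, v) = (7/2, -3*pi/5): K = -1024/93025.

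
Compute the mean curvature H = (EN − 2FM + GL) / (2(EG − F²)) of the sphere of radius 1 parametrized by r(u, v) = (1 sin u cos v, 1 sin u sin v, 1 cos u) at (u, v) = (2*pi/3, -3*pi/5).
H = -1

With E = 1, F = 0, G = sin(u)^2, L = -sin(u)/Abs(sin(u)), M = 0, N = -sin(u)^3/Abs(sin(u)), assemble
  H = (EN − 2FM + GL) / (2(EG − F²)) = -sin(u)/Abs(sin(u)).
At (u, v) = (2*pi/3, -3*pi/5): H = -1.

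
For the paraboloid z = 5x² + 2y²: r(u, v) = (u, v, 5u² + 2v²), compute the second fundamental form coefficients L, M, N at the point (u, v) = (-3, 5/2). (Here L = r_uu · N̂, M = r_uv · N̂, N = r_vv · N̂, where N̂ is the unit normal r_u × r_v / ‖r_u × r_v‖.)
L = 10*sqrt(1001)/1001;  M = 0;  N = 4*sqrt(1001)/1001

Compute the unit normal N̂(u, v) = (-10*u/sqrt(100*u^2 + 16*v^2 + 1), -4*v/sqrt(100*u^2 + 16*v^2 + 1), 1/sqrt(100*u^2 + 16*v^2 + 1)), and the second partials r_uu, r_uv, r_vv. Take dot products:
  L(u, v) = r_uu · N̂ = 10/sqrt(100*u^2 + 16*v^2 + 1),
  M(u, v) = r_uv · N̂ = 0,
  N(u, v) = r_vv · N̂ = 4/sqrt(100*u^2 + 16*v^2 + 1).
Evaluating at (u, v) = (-3, 5/2):
  L = 10*sqrt(1001)/1001, M = 0, N = 4*sqrt(1001)/1001.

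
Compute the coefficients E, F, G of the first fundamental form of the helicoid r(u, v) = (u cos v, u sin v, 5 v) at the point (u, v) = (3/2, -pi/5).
E = 1;  F = 0;  G = 109/4

Partials: r_u = (cos(v), sin(v), 0), r_v = (-u*sin(v), u*cos(v), 5). As functions of (u, v):
  E = r_u · r_u = 1,
  F = r_u · r_v = 0,
  G = r_v · r_v = u^2 + 25.
Evaluating at (u, v) = (3/2, -pi/5): E = 1, F = 0, G = 109/4.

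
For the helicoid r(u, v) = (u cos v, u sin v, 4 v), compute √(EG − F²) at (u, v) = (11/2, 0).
√(EG − F²)|_{(11/2, 0)} = sqrt(185)/2

E = 1, F = 0, G = u^2 + 16; EG − F² = u^2 + 16; √(EG − F²) = sqrt(u^2 + 16). At the given point: sqrt(185)/2.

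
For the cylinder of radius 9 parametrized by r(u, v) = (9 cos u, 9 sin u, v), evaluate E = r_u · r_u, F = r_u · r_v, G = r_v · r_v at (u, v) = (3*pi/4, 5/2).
E = 81;  F = 0;  G = 1

Partials: r_u = (-9*sin(u), 9*cos(u), 0), r_v = (0, 0, 1). As functions of (u, v):
  E = r_u · r_u = 81,
  F = r_u · r_v = 0,
  G = r_v · r_v = 1.
Evaluating at (u, v) = (3*pi/4, 5/2): E = 81, F = 0, G = 1.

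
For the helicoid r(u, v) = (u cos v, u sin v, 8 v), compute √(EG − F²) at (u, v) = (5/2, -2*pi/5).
√(EG − F²)|_{(5/2, -2*pi/5)} = sqrt(281)/2

E = 1, F = 0, G = u^2 + 64; EG − F² = u^2 + 64; √(EG − F²) = sqrt(u^2 + 64). At the given point: sqrt(281)/2.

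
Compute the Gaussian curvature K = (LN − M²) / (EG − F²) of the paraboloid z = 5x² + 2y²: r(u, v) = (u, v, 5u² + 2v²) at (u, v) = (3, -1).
K = 40/840889

Coefficients of the first fundamental form: E = 100*u^2 + 1, F = 40*u*v, G = 16*v^2 + 1.
Coefficients of the second fundamental form: L = 10/sqrt(100*u^2 + 16*v^2 + 1), M = 0, N = 4/sqrt(100*u^2 + 16*v^2 + 1).
Assemble K = (LN − M²)/(EG − F²) = 40/(10000*u^4 + 3200*u^2*v^2 + 200*u^2 + 256*v^4 + 32*v^2 + 1). At (u, v) = (3, -1): K = 40/840889.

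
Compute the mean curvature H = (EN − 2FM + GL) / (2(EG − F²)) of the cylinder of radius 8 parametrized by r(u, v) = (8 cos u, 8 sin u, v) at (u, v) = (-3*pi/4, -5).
H = -1/16

With E = 64, F = 0, G = 1, L = -8, M = 0, N = 0, assemble
  H = (EN − 2FM + GL) / (2(EG − F²)) = -1/16.
At (u, v) = (-3*pi/4, -5): H = -1/16.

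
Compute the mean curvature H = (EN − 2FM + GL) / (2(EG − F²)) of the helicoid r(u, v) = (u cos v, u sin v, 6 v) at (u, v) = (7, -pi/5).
H = 0

With E = 1, F = 0, G = u^2 + 36, L = 0, M = -6/sqrt(u^2 + 36), N = 0, assemble
  H = (EN − 2FM + GL) / (2(EG − F²)) = 0.
At (u, v) = (7, -pi/5): H = 0.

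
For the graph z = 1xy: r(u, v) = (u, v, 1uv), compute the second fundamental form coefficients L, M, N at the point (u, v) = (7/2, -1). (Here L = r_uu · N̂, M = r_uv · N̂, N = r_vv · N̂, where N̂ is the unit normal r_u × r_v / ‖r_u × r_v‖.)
L = 0;  M = 2*sqrt(57)/57;  N = 0

Compute the unit normal N̂(u, v) = (-v/sqrt(u^2 + v^2 + 1), -u/sqrt(u^2 + v^2 + 1), 1/sqrt(u^2 + v^2 + 1)), and the second partials r_uu, r_uv, r_vv. Take dot products:
  L(u, v) = r_uu · N̂ = 0,
  M(u, v) = r_uv · N̂ = 1/sqrt(u^2 + v^2 + 1),
  N(u, v) = r_vv · N̂ = 0.
Evaluating at (u, v) = (7/2, -1):
  L = 0, M = 2*sqrt(57)/57, N = 0.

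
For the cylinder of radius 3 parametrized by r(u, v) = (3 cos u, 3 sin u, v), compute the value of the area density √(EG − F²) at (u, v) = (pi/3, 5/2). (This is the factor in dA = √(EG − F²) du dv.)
√(EG − F²)|_{(pi/3, 5/2)} = 3

E = 9, F = 0, G = 1, so EG − F² = 9. Taking the positive square root: √(EG − F²) = 3. At (u, v) = (pi/3, 5/2): 3.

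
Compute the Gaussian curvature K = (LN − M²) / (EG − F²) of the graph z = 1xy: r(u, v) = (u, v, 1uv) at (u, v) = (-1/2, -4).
K = -16/4761

Coefficients of the first fundamental form: E = v^2 + 1, F = u*v, G = u^2 + 1.
Coefficients of the second fundamental form: L = 0, M = 1/sqrt(u^2 + v^2 + 1), N = 0.
Assemble K = (LN − M²)/(EG − F²) = 1/((u^2*v^2 - (u^2 + 1)*(v^2 + 1))*(u^2 + v^2 + 1)). At (u, v) = (-1/2, -4): K = -16/4761.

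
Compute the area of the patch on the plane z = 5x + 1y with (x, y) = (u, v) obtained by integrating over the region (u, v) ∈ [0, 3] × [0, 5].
Area = 45*sqrt(3)

Area = ∫∫ √(EG − F²) du dv with √(EG − F²) = 3*sqrt(3). Integrating over [0, 3] × [0, 5] gives 45*sqrt(3).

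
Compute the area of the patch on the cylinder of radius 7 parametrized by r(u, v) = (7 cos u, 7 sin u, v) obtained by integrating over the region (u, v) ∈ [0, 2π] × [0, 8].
Area = 112*pi

Area = ∫∫ √(EG − F²) du dv with √(EG − F²) = 7. Integrating over [0, 2π] × [0, 8] gives 112*pi.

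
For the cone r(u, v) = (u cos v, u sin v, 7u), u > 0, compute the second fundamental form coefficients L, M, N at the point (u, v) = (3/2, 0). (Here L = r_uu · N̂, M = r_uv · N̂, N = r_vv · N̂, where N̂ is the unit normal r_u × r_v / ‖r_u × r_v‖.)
L = 0;  M = 0;  N = 21*sqrt(2)/20

Compute the unit normal N̂(u, v) = (-7*sqrt(2)*u*cos(v)/(10*Abs(u)), -7*sqrt(2)*u*sin(v)/(10*Abs(u)), sqrt(2)*u/(10*Abs(u))), and the second partials r_uu, r_uv, r_vv. Take dot products:
  L(u, v) = r_uu · N̂ = 0,
  M(u, v) = r_uv · N̂ = 0,
  N(u, v) = r_vv · N̂ = 7*sqrt(2)*u^2/(10*Abs(u)).
Evaluating at (u, v) = (3/2, 0):
  L = 0, M = 0, N = 21*sqrt(2)/20.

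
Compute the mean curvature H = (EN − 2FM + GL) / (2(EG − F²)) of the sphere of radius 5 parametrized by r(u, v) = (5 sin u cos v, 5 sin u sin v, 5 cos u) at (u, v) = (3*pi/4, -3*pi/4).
H = -1/5

With E = 25, F = 0, G = 25*sin(u)^2, L = -5*sin(u)/Abs(sin(u)), M = 0, N = -5*sin(u)^3/Abs(sin(u)), assemble
  H = (EN − 2FM + GL) / (2(EG − F²)) = -sin(u)/(5*Abs(sin(u))).
At (u, v) = (3*pi/4, -3*pi/4): H = -1/5.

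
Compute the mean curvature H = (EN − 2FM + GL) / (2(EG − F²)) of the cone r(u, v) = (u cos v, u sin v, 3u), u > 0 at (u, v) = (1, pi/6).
H = 3*sqrt(10)/20

With E = 10, F = 0, G = u^2, L = 0, M = 0, N = 3*sqrt(10)*u^2/(10*Abs(u)), assemble
  H = (EN − 2FM + GL) / (2(EG − F²)) = 3*sqrt(10)/(20*Abs(u)).
At (u, v) = (1, pi/6): H = 3*sqrt(10)/20.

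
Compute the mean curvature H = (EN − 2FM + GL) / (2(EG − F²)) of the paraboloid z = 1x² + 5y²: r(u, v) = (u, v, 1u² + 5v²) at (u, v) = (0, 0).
H = 6

With E = 4*u^2 + 1, F = 20*u*v, G = 100*v^2 + 1, L = 2/sqrt(4*u^2 + 100*v^2 + 1), M = 0, N = 10/sqrt(4*u^2 + 100*v^2 + 1), assemble
  H = (EN − 2FM + GL) / (2(EG − F²)) = 2*(10*u^2 + 50*v^2 + 3)/(4*u^2 + 100*v^2 + 1)^(3/2).
At (u, v) = (0, 0): H = 6.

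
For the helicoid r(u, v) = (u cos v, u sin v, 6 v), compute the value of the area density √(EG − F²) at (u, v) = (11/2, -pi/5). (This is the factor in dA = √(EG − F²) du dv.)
√(EG − F²)|_{(11/2, -pi/5)} = sqrt(265)/2

E = 1, F = 0, G = u^2 + 36, so EG − F² = u^2 + 36. Taking the positive square root: √(EG − F²) = sqrt(u^2 + 36). At (u, v) = (11/2, -pi/5): sqrt(265)/2.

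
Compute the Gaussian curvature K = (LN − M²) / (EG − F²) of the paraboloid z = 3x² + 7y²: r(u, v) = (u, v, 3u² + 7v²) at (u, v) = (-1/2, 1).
K = 21/10609

Coefficients of the first fundamental form: E = 36*u^2 + 1, F = 84*u*v, G = 196*v^2 + 1.
Coefficients of the second fundamental form: L = 6/sqrt(36*u^2 + 196*v^2 + 1), M = 0, N = 14/sqrt(36*u^2 + 196*v^2 + 1).
Assemble K = (LN − M²)/(EG − F²) = 84/(1296*u^4 + 14112*u^2*v^2 + 72*u^2 + 38416*v^4 + 392*v^2 + 1). At (u, v) = (-1/2, 1): K = 21/10609.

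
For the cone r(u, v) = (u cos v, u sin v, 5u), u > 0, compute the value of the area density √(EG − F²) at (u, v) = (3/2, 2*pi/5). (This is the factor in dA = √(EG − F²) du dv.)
√(EG − F²)|_{(3/2, 2*pi/5)} = 3*sqrt(26)/2

E = 26, F = 0, G = u^2, so EG − F² = 26*u^2. Taking the positive square root: √(EG − F²) = sqrt(26)*Abs(u). At (u, v) = (3/2, 2*pi/5): 3*sqrt(26)/2.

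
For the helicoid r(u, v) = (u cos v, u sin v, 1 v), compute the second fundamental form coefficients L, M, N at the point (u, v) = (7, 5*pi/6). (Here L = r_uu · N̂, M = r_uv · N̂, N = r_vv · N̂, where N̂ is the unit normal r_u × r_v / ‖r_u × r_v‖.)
L = 0;  M = -sqrt(2)/10;  N = 0

Compute the unit normal N̂(u, v) = (sin(v)/sqrt(u^2 + 1), -cos(v)/sqrt(u^2 + 1), u/sqrt(u^2 + 1)), and the second partials r_uu, r_uv, r_vv. Take dot products:
  L(u, v) = r_uu · N̂ = 0,
  M(u, v) = r_uv · N̂ = -1/sqrt(u^2 + 1),
  N(u, v) = r_vv · N̂ = 0.
Evaluating at (u, v) = (7, 5*pi/6):
  L = 0, M = -sqrt(2)/10, N = 0.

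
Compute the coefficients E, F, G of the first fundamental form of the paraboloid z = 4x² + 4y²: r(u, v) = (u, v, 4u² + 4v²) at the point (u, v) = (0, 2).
E = 1;  F = 0;  G = 257

Partials: r_u = (1, 0, 8*u), r_v = (0, 1, 8*v). As functions of (u, v):
  E = r_u · r_u = 64*u^2 + 1,
  F = r_u · r_v = 64*u*v,
  G = r_v · r_v = 64*v^2 + 1.
Evaluating at (u, v) = (0, 2): E = 1, F = 0, G = 257.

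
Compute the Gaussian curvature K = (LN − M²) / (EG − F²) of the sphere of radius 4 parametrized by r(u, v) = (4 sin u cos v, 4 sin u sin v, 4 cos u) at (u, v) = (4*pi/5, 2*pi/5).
K = 1/16

Coefficients of the first fundamental form: E = 16, F = 0, G = 16*sin(u)^2.
Coefficients of the second fundamental form: L = -4*sin(u)/Abs(sin(u)), M = 0, N = -4*sin(u)^3/Abs(sin(u)).
Assemble K = (LN − M²)/(EG − F²) = 1/16. At (u, v) = (4*pi/5, 2*pi/5): K = 1/16.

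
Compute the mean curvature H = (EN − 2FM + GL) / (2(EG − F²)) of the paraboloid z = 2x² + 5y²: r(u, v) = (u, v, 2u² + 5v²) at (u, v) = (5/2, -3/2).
H = 957*sqrt(326)/106276

With E = 16*u^2 + 1, F = 40*u*v, G = 100*v^2 + 1, L = 4/sqrt(16*u^2 + 100*v^2 + 1), M = 0, N = 10/sqrt(16*u^2 + 100*v^2 + 1), assemble
  H = (EN − 2FM + GL) / (2(EG − F²)) = (80*u^2 + 200*v^2 + 7)/(16*u^2 + 100*v^2 + 1)^(3/2).
At (u, v) = (5/2, -3/2): H = 957*sqrt(326)/106276.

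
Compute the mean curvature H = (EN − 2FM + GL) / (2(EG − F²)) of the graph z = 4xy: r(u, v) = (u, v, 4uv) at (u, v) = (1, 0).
H = 0

With E = 16*v^2 + 1, F = 16*u*v, G = 16*u^2 + 1, L = 0, M = 4/sqrt(16*u^2 + 16*v^2 + 1), N = 0, assemble
  H = (EN − 2FM + GL) / (2(EG − F²)) = -64*u*v/(16*u^2 + 16*v^2 + 1)^(3/2).
At (u, v) = (1, 0): H = 0.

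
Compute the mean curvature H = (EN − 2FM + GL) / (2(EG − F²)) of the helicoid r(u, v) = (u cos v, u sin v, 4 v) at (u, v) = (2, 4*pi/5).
H = 0

With E = 1, F = 0, G = u^2 + 16, L = 0, M = -4/sqrt(u^2 + 16), N = 0, assemble
  H = (EN − 2FM + GL) / (2(EG − F²)) = 0.
At (u, v) = (2, 4*pi/5): H = 0.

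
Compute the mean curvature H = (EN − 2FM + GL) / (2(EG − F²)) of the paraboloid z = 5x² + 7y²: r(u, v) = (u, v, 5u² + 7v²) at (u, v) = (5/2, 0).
H = 4387*sqrt(626)/391876

With E = 100*u^2 + 1, F = 140*u*v, G = 196*v^2 + 1, L = 10/sqrt(100*u^2 + 196*v^2 + 1), M = 0, N = 14/sqrt(100*u^2 + 196*v^2 + 1), assemble
  H = (EN − 2FM + GL) / (2(EG − F²)) = 4*(175*u^2 + 245*v^2 + 3)/(100*u^2 + 196*v^2 + 1)^(3/2).
At (u, v) = (5/2, 0): H = 4387*sqrt(626)/391876.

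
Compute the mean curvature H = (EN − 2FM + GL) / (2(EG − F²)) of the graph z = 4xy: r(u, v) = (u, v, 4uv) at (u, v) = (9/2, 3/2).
H = -432/6859

With E = 16*v^2 + 1, F = 16*u*v, G = 16*u^2 + 1, L = 0, M = 4/sqrt(16*u^2 + 16*v^2 + 1), N = 0, assemble
  H = (EN − 2FM + GL) / (2(EG − F²)) = -64*u*v/(16*u^2 + 16*v^2 + 1)^(3/2).
At (u, v) = (9/2, 3/2): H = -432/6859.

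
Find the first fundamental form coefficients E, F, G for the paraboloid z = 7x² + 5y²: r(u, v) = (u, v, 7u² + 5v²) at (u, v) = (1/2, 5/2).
E = 50;  F = 175;  G = 626

Partials: r_u = (1, 0, 14*u), r_v = (0, 1, 10*v). As functions of (u, v):
  E = r_u · r_u = 196*u^2 + 1,
  F = r_u · r_v = 140*u*v,
  G = r_v · r_v = 100*v^2 + 1.
Evaluating at (u, v) = (1/2, 5/2): E = 50, F = 175, G = 626.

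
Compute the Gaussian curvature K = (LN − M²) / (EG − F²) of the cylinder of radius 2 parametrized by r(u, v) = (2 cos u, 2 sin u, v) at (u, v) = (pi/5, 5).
K = 0

Coefficients of the first fundamental form: E = 4, F = 0, G = 1.
Coefficients of the second fundamental form: L = -2, M = 0, N = 0.
Assemble K = (LN − M²)/(EG − F²) = 0. At (u, v) = (pi/5, 5): K = 0.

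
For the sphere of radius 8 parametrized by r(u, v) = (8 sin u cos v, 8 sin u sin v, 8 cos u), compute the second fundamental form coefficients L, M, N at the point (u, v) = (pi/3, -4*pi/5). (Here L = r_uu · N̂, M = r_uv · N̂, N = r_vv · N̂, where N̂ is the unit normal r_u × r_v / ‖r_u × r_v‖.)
L = -8;  M = 0;  N = -6

Compute the unit normal N̂(u, v) = (sin(u)^2*cos(v)/Abs(sin(u)), sin(u)^2*sin(v)/Abs(sin(u)), sin(2*u)/(2*Abs(sin(u)))), and the second partials r_uu, r_uv, r_vv. Take dot products:
  L(u, v) = r_uu · N̂ = -8*sin(u)/Abs(sin(u)),
  M(u, v) = r_uv · N̂ = 0,
  N(u, v) = r_vv · N̂ = -8*sin(u)^3/Abs(sin(u)).
Evaluating at (u, v) = (pi/3, -4*pi/5):
  L = -8, M = 0, N = -6.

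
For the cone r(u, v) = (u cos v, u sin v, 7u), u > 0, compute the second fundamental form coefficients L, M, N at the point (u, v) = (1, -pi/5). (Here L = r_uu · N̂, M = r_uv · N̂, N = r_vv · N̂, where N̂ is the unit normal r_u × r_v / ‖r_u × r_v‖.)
L = 0;  M = 0;  N = 7*sqrt(2)/10

Compute the unit normal N̂(u, v) = (-7*sqrt(2)*u*cos(v)/(10*Abs(u)), -7*sqrt(2)*u*sin(v)/(10*Abs(u)), sqrt(2)*u/(10*Abs(u))), and the second partials r_uu, r_uv, r_vv. Take dot products:
  L(u, v) = r_uu · N̂ = 0,
  M(u, v) = r_uv · N̂ = 0,
  N(u, v) = r_vv · N̂ = 7*sqrt(2)*u^2/(10*Abs(u)).
Evaluating at (u, v) = (1, -pi/5):
  L = 0, M = 0, N = 7*sqrt(2)/10.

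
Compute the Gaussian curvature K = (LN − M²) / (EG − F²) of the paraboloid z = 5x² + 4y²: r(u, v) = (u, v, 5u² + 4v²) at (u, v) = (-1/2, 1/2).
K = 20/441

Coefficients of the first fundamental form: E = 100*u^2 + 1, F = 80*u*v, G = 64*v^2 + 1.
Coefficients of the second fundamental form: L = 10/sqrt(100*u^2 + 64*v^2 + 1), M = 0, N = 8/sqrt(100*u^2 + 64*v^2 + 1).
Assemble K = (LN − M²)/(EG − F²) = 80/(10000*u^4 + 12800*u^2*v^2 + 200*u^2 + 4096*v^4 + 128*v^2 + 1). At (u, v) = (-1/2, 1/2): K = 20/441.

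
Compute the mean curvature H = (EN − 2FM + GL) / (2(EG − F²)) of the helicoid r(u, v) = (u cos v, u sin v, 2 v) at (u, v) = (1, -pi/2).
H = 0

With E = 1, F = 0, G = u^2 + 4, L = 0, M = -2/sqrt(u^2 + 4), N = 0, assemble
  H = (EN − 2FM + GL) / (2(EG − F²)) = 0.
At (u, v) = (1, -pi/2): H = 0.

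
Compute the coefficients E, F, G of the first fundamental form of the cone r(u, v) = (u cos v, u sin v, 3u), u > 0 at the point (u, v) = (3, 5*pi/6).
E = 10;  F = 0;  G = 9

Partials: r_u = (cos(v), sin(v), 3), r_v = (-u*sin(v), u*cos(v), 0). As functions of (u, v):
  E = r_u · r_u = 10,
  F = r_u · r_v = 0,
  G = r_v · r_v = u^2.
Evaluating at (u, v) = (3, 5*pi/6): E = 10, F = 0, G = 9.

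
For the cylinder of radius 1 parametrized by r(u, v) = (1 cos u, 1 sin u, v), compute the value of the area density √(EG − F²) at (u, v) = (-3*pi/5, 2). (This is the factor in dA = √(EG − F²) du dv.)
√(EG − F²)|_{(-3*pi/5, 2)} = 1

E = 1, F = 0, G = 1, so EG − F² = 1. Taking the positive square root: √(EG − F²) = 1. At (u, v) = (-3*pi/5, 2): 1.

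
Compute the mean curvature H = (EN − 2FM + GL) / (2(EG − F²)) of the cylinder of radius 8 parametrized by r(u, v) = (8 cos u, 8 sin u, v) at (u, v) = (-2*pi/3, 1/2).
H = -1/16

With E = 64, F = 0, G = 1, L = -8, M = 0, N = 0, assemble
  H = (EN − 2FM + GL) / (2(EG − F²)) = -1/16.
At (u, v) = (-2*pi/3, 1/2): H = -1/16.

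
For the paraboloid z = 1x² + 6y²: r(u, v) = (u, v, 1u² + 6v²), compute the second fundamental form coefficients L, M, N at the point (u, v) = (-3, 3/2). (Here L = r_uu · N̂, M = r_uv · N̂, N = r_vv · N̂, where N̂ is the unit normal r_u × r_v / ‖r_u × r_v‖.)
L = 2/19;  M = 0;  N = 12/19

Compute the unit normal N̂(u, v) = (-2*u/sqrt(4*u^2 + 144*v^2 + 1), -12*v/sqrt(4*u^2 + 144*v^2 + 1), 1/sqrt(4*u^2 + 144*v^2 + 1)), and the second partials r_uu, r_uv, r_vv. Take dot products:
  L(u, v) = r_uu · N̂ = 2/sqrt(4*u^2 + 144*v^2 + 1),
  M(u, v) = r_uv · N̂ = 0,
  N(u, v) = r_vv · N̂ = 12/sqrt(4*u^2 + 144*v^2 + 1).
Evaluating at (u, v) = (-3, 3/2):
  L = 2/19, M = 0, N = 12/19.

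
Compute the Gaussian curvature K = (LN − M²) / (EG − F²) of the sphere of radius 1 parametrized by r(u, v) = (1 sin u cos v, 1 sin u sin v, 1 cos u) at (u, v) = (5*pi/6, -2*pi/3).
K = 1

Coefficients of the first fundamental form: E = 1, F = 0, G = sin(u)^2.
Coefficients of the second fundamental form: L = -sin(u)/Abs(sin(u)), M = 0, N = -sin(u)^3/Abs(sin(u)).
Assemble K = (LN − M²)/(EG − F²) = 1. At (u, v) = (5*pi/6, -2*pi/3): K = 1.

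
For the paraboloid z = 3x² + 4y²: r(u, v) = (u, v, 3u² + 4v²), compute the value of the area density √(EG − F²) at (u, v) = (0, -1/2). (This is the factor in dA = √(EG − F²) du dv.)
√(EG − F²)|_{(0, -1/2)} = sqrt(17)

E = 36*u^2 + 1, F = 48*u*v, G = 64*v^2 + 1, so EG − F² = 36*u^2 + 64*v^2 + 1. Taking the positive square root: √(EG − F²) = sqrt(36*u^2 + 64*v^2 + 1). At (u, v) = (0, -1/2): sqrt(17).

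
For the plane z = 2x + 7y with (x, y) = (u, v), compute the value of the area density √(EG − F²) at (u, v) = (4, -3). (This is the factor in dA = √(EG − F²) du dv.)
√(EG − F²)|_{(4, -3)} = 3*sqrt(6)

E = 5, F = 14, G = 50, so EG − F² = 54. Taking the positive square root: √(EG − F²) = 3*sqrt(6). At (u, v) = (4, -3): 3*sqrt(6).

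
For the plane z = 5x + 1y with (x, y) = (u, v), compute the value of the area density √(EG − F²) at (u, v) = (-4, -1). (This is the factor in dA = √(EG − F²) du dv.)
√(EG − F²)|_{(-4, -1)} = 3*sqrt(3)

E = 26, F = 5, G = 2, so EG − F² = 27. Taking the positive square root: √(EG − F²) = 3*sqrt(3). At (u, v) = (-4, -1): 3*sqrt(3).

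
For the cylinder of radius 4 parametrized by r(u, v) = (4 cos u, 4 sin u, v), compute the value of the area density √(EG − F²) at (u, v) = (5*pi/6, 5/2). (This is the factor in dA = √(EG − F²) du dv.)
√(EG − F²)|_{(5*pi/6, 5/2)} = 4

E = 16, F = 0, G = 1, so EG − F² = 16. Taking the positive square root: √(EG − F²) = 4. At (u, v) = (5*pi/6, 5/2): 4.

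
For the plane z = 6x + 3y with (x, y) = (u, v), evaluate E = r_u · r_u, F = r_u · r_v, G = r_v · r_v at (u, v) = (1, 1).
E = 37;  F = 18;  G = 10

Partials: r_u = (1, 0, 6), r_v = (0, 1, 3). As functions of (u, v):
  E = r_u · r_u = 37,
  F = r_u · r_v = 18,
  G = r_v · r_v = 10.
Evaluating at (u, v) = (1, 1): E = 37, F = 18, G = 10.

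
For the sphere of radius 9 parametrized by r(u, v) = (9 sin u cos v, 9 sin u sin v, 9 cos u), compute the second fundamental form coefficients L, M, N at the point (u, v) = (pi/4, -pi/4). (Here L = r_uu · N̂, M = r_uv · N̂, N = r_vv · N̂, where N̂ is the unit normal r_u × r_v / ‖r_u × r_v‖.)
L = -9;  M = 0;  N = -9/2

Compute the unit normal N̂(u, v) = (sin(u)^2*cos(v)/Abs(sin(u)), sin(u)^2*sin(v)/Abs(sin(u)), sin(2*u)/(2*Abs(sin(u)))), and the second partials r_uu, r_uv, r_vv. Take dot products:
  L(u, v) = r_uu · N̂ = -9*sin(u)/Abs(sin(u)),
  M(u, v) = r_uv · N̂ = 0,
  N(u, v) = r_vv · N̂ = -9*sin(u)^3/Abs(sin(u)).
Evaluating at (u, v) = (pi/4, -pi/4):
  L = -9, M = 0, N = -9/2.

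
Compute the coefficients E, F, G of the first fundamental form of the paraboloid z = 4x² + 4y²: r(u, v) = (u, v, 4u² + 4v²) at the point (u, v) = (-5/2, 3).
E = 401;  F = -480;  G = 577

Partials: r_u = (1, 0, 8*u), r_v = (0, 1, 8*v). As functions of (u, v):
  E = r_u · r_u = 64*u^2 + 1,
  F = r_u · r_v = 64*u*v,
  G = r_v · r_v = 64*v^2 + 1.
Evaluating at (u, v) = (-5/2, 3): E = 401, F = -480, G = 577.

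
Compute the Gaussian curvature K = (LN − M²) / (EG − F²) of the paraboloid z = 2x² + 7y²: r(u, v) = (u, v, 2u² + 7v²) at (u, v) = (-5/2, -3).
K = 56/3478225

Coefficients of the first fundamental form: E = 16*u^2 + 1, F = 56*u*v, G = 196*v^2 + 1.
Coefficients of the second fundamental form: L = 4/sqrt(16*u^2 + 196*v^2 + 1), M = 0, N = 14/sqrt(16*u^2 + 196*v^2 + 1).
Assemble K = (LN − M²)/(EG − F²) = 56/(256*u^4 + 6272*u^2*v^2 + 32*u^2 + 38416*v^4 + 392*v^2 + 1). At (u, v) = (-5/2, -3): K = 56/3478225.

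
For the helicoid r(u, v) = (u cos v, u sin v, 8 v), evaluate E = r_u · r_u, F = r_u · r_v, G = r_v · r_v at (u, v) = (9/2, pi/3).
E = 1;  F = 0;  G = 337/4

Partials: r_u = (cos(v), sin(v), 0), r_v = (-u*sin(v), u*cos(v), 8). As functions of (u, v):
  E = r_u · r_u = 1,
  F = r_u · r_v = 0,
  G = r_v · r_v = u^2 + 64.
Evaluating at (u, v) = (9/2, pi/3): E = 1, F = 0, G = 337/4.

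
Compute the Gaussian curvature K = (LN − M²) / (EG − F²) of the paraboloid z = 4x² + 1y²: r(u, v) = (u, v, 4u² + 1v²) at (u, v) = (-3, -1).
K = 16/337561

Coefficients of the first fundamental form: E = 64*u^2 + 1, F = 16*u*v, G = 4*v^2 + 1.
Coefficients of the second fundamental form: L = 8/sqrt(64*u^2 + 4*v^2 + 1), M = 0, N = 2/sqrt(64*u^2 + 4*v^2 + 1).
Assemble K = (LN − M²)/(EG − F²) = 16/(4096*u^4 + 512*u^2*v^2 + 128*u^2 + 16*v^4 + 8*v^2 + 1). At (u, v) = (-3, -1): K = 16/337561.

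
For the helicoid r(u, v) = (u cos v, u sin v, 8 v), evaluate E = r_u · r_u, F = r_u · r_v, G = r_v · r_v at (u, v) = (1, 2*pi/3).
E = 1;  F = 0;  G = 65

Partials: r_u = (cos(v), sin(v), 0), r_v = (-u*sin(v), u*cos(v), 8). As functions of (u, v):
  E = r_u · r_u = 1,
  F = r_u · r_v = 0,
  G = r_v · r_v = u^2 + 64.
Evaluating at (u, v) = (1, 2*pi/3): E = 1, F = 0, G = 65.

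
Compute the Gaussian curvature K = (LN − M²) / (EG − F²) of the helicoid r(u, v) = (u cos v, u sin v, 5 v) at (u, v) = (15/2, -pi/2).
K = -16/4225

Coefficients of the first fundamental form: E = 1, F = 0, G = u^2 + 25.
Coefficients of the second fundamental form: L = 0, M = -5/sqrt(u^2 + 25), N = 0.
Assemble K = (LN − M²)/(EG − F²) = -25/(u^2 + 25)^2. At (u, v) = (15/2, -pi/2): K = -16/4225.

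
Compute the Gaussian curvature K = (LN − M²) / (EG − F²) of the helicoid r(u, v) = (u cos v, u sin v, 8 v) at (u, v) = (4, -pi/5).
K = -1/100

Coefficients of the first fundamental form: E = 1, F = 0, G = u^2 + 64.
Coefficients of the second fundamental form: L = 0, M = -8/sqrt(u^2 + 64), N = 0.
Assemble K = (LN − M²)/(EG − F²) = -64/(u^2 + 64)^2. At (u, v) = (4, -pi/5): K = -1/100.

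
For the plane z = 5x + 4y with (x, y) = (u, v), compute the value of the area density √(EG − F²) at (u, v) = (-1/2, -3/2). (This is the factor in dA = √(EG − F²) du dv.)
√(EG − F²)|_{(-1/2, -3/2)} = sqrt(42)

E = 26, F = 20, G = 17, so EG − F² = 42. Taking the positive square root: √(EG − F²) = sqrt(42). At (u, v) = (-1/2, -3/2): sqrt(42).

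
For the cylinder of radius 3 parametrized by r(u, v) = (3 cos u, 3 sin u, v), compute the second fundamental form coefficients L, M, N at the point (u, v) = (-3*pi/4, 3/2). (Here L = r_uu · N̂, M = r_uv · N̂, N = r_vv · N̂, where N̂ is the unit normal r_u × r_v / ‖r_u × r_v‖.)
L = -3;  M = 0;  N = 0

Compute the unit normal N̂(u, v) = (cos(u), sin(u), 0), and the second partials r_uu, r_uv, r_vv. Take dot products:
  L(u, v) = r_uu · N̂ = -3,
  M(u, v) = r_uv · N̂ = 0,
  N(u, v) = r_vv · N̂ = 0.
Evaluating at (u, v) = (-3*pi/4, 3/2):
  L = -3, M = 0, N = 0.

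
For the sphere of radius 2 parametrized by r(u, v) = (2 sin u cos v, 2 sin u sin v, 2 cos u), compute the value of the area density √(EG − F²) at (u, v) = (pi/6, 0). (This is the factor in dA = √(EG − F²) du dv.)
√(EG − F²)|_{(pi/6, 0)} = 2

E = 4, F = 0, G = 4*sin(u)^2, so EG − F² = 16*sin(u)^2. Taking the positive square root: √(EG − F²) = 4*Abs(sin(u)). At (u, v) = (pi/6, 0): 2.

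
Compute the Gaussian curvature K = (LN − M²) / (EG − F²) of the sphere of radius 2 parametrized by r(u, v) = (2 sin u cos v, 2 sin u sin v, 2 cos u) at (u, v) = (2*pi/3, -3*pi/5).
K = 1/4

Coefficients of the first fundamental form: E = 4, F = 0, G = 4*sin(u)^2.
Coefficients of the second fundamental form: L = -2*sin(u)/Abs(sin(u)), M = 0, N = -2*sin(u)^3/Abs(sin(u)).
Assemble K = (LN − M²)/(EG − F²) = 1/4. At (u, v) = (2*pi/3, -3*pi/5): K = 1/4.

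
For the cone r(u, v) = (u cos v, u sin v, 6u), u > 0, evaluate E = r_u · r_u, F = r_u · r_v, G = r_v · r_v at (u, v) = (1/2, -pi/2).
E = 37;  F = 0;  G = 1/4

Partials: r_u = (cos(v), sin(v), 6), r_v = (-u*sin(v), u*cos(v), 0). As functions of (u, v):
  E = r_u · r_u = 37,
  F = r_u · r_v = 0,
  G = r_v · r_v = u^2.
Evaluating at (u, v) = (1/2, -pi/2): E = 37, F = 0, G = 1/4.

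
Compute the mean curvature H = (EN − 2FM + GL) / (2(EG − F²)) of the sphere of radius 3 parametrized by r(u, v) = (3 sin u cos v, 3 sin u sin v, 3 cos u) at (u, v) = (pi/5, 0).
H = -1/3

With E = 9, F = 0, G = 9*sin(u)^2, L = -3*sin(u)/Abs(sin(u)), M = 0, N = -3*sin(u)^3/Abs(sin(u)), assemble
  H = (EN − 2FM + GL) / (2(EG − F²)) = -sin(u)/(3*Abs(sin(u))).
At (u, v) = (pi/5, 0): H = -1/3.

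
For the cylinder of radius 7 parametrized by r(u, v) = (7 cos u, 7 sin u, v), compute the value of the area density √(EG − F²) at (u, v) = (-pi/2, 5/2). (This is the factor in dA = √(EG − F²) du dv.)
√(EG − F²)|_{(-pi/2, 5/2)} = 7

E = 49, F = 0, G = 1, so EG − F² = 49. Taking the positive square root: √(EG − F²) = 7. At (u, v) = (-pi/2, 5/2): 7.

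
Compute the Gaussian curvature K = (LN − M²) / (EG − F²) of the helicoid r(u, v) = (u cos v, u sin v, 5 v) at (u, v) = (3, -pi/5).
K = -25/1156

Coefficients of the first fundamental form: E = 1, F = 0, G = u^2 + 25.
Coefficients of the second fundamental form: L = 0, M = -5/sqrt(u^2 + 25), N = 0.
Assemble K = (LN − M²)/(EG − F²) = -25/(u^2 + 25)^2. At (u, v) = (3, -pi/5): K = -25/1156.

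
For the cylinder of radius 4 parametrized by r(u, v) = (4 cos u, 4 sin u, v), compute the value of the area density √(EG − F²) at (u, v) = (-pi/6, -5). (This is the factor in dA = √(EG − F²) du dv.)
√(EG − F²)|_{(-pi/6, -5)} = 4

E = 16, F = 0, G = 1, so EG − F² = 16. Taking the positive square root: √(EG − F²) = 4. At (u, v) = (-pi/6, -5): 4.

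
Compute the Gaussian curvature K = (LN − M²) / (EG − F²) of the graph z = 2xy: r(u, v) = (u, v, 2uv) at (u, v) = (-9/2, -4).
K = -1/5329

Coefficients of the first fundamental form: E = 4*v^2 + 1, F = 4*u*v, G = 4*u^2 + 1.
Coefficients of the second fundamental form: L = 0, M = 2/sqrt(4*u^2 + 4*v^2 + 1), N = 0.
Assemble K = (LN − M²)/(EG − F²) = -4/(16*u^4 + 32*u^2*v^2 + 8*u^2 + 16*v^4 + 8*v^2 + 1). At (u, v) = (-9/2, -4): K = -1/5329.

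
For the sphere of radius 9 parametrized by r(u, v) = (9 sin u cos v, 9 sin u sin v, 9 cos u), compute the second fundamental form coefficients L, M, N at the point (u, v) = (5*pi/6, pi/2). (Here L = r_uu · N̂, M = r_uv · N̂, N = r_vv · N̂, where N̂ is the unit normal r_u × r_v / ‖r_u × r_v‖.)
L = -9;  M = 0;  N = -9/4

Compute the unit normal N̂(u, v) = (sin(u)^2*cos(v)/Abs(sin(u)), sin(u)^2*sin(v)/Abs(sin(u)), sin(2*u)/(2*Abs(sin(u)))), and the second partials r_uu, r_uv, r_vv. Take dot products:
  L(u, v) = r_uu · N̂ = -9*sin(u)/Abs(sin(u)),
  M(u, v) = r_uv · N̂ = 0,
  N(u, v) = r_vv · N̂ = -9*sin(u)^3/Abs(sin(u)).
Evaluating at (u, v) = (5*pi/6, pi/2):
  L = -9, M = 0, N = -9/4.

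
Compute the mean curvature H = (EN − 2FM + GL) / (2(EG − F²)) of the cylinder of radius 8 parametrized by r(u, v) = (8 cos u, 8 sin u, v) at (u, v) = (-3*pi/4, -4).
H = -1/16

With E = 64, F = 0, G = 1, L = -8, M = 0, N = 0, assemble
  H = (EN − 2FM + GL) / (2(EG − F²)) = -1/16.
At (u, v) = (-3*pi/4, -4): H = -1/16.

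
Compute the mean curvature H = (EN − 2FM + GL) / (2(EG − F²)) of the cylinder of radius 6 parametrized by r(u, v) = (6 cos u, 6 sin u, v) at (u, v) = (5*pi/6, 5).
H = -1/12

With E = 36, F = 0, G = 1, L = -6, M = 0, N = 0, assemble
  H = (EN − 2FM + GL) / (2(EG − F²)) = -1/12.
At (u, v) = (5*pi/6, 5): H = -1/12.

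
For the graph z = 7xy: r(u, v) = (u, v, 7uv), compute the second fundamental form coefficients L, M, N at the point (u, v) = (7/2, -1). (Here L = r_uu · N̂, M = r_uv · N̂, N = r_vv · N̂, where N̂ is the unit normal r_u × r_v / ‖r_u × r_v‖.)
L = 0;  M = 14/51;  N = 0

Compute the unit normal N̂(u, v) = (-7*v/sqrt(49*u^2 + 49*v^2 + 1), -7*u/sqrt(49*u^2 + 49*v^2 + 1), 1/sqrt(49*u^2 + 49*v^2 + 1)), and the second partials r_uu, r_uv, r_vv. Take dot products:
  L(u, v) = r_uu · N̂ = 0,
  M(u, v) = r_uv · N̂ = 7/sqrt(49*u^2 + 49*v^2 + 1),
  N(u, v) = r_vv · N̂ = 0.
Evaluating at (u, v) = (7/2, -1):
  L = 0, M = 14/51, N = 0.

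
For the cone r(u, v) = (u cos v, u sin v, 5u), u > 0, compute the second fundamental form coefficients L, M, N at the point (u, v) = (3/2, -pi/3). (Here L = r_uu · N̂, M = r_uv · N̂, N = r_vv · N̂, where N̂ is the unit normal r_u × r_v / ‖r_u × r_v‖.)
L = 0;  M = 0;  N = 15*sqrt(26)/52

Compute the unit normal N̂(u, v) = (-5*sqrt(26)*u*cos(v)/(26*Abs(u)), -5*sqrt(26)*u*sin(v)/(26*Abs(u)), sqrt(26)*u/(26*Abs(u))), and the second partials r_uu, r_uv, r_vv. Take dot products:
  L(u, v) = r_uu · N̂ = 0,
  M(u, v) = r_uv · N̂ = 0,
  N(u, v) = r_vv · N̂ = 5*sqrt(26)*u^2/(26*Abs(u)).
Evaluating at (u, v) = (3/2, -pi/3):
  L = 0, M = 0, N = 15*sqrt(26)/52.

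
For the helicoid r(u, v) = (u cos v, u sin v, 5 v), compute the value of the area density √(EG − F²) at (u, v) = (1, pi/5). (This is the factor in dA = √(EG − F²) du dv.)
√(EG − F²)|_{(1, pi/5)} = sqrt(26)

E = 1, F = 0, G = u^2 + 25, so EG − F² = u^2 + 25. Taking the positive square root: √(EG − F²) = sqrt(u^2 + 25). At (u, v) = (1, pi/5): sqrt(26).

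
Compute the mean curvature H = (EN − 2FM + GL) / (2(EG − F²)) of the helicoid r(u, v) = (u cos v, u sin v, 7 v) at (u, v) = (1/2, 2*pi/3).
H = 0

With E = 1, F = 0, G = u^2 + 49, L = 0, M = -7/sqrt(u^2 + 49), N = 0, assemble
  H = (EN − 2FM + GL) / (2(EG − F²)) = 0.
At (u, v) = (1/2, 2*pi/3): H = 0.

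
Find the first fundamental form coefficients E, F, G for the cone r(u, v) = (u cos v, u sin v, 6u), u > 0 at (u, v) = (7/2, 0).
E = 37;  F = 0;  G = 49/4

Partials: r_u = (cos(v), sin(v), 6), r_v = (-u*sin(v), u*cos(v), 0). As functions of (u, v):
  E = r_u · r_u = 37,
  F = r_u · r_v = 0,
  G = r_v · r_v = u^2.
Evaluating at (u, v) = (7/2, 0): E = 37, F = 0, G = 49/4.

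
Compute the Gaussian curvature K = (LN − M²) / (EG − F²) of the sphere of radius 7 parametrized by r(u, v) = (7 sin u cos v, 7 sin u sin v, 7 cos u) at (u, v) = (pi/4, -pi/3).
K = 1/49

Coefficients of the first fundamental form: E = 49, F = 0, G = 49*sin(u)^2.
Coefficients of the second fundamental form: L = -7*sin(u)/Abs(sin(u)), M = 0, N = -7*sin(u)^3/Abs(sin(u)).
Assemble K = (LN − M²)/(EG − F²) = 1/49. At (u, v) = (pi/4, -pi/3): K = 1/49.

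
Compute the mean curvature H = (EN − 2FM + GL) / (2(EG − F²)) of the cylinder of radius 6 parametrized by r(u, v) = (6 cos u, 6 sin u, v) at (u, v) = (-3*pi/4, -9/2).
H = -1/12

With E = 36, F = 0, G = 1, L = -6, M = 0, N = 0, assemble
  H = (EN − 2FM + GL) / (2(EG − F²)) = -1/12.
At (u, v) = (-3*pi/4, -9/2): H = -1/12.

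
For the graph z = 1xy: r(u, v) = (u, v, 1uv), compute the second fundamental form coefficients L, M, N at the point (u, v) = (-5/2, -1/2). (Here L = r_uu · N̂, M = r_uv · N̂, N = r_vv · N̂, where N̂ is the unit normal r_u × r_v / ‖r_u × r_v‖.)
L = 0;  M = sqrt(30)/15;  N = 0

Compute the unit normal N̂(u, v) = (-v/sqrt(u^2 + v^2 + 1), -u/sqrt(u^2 + v^2 + 1), 1/sqrt(u^2 + v^2 + 1)), and the second partials r_uu, r_uv, r_vv. Take dot products:
  L(u, v) = r_uu · N̂ = 0,
  M(u, v) = r_uv · N̂ = 1/sqrt(u^2 + v^2 + 1),
  N(u, v) = r_vv · N̂ = 0.
Evaluating at (u, v) = (-5/2, -1/2):
  L = 0, M = sqrt(30)/15, N = 0.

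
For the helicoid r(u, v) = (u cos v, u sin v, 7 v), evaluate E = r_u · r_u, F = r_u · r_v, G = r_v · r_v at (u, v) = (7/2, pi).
E = 1;  F = 0;  G = 245/4

Partials: r_u = (cos(v), sin(v), 0), r_v = (-u*sin(v), u*cos(v), 7). As functions of (u, v):
  E = r_u · r_u = 1,
  F = r_u · r_v = 0,
  G = r_v · r_v = u^2 + 49.
Evaluating at (u, v) = (7/2, pi): E = 1, F = 0, G = 245/4.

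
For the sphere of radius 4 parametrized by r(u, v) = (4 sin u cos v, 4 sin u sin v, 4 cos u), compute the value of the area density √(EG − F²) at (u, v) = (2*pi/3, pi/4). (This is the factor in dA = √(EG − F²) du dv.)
√(EG − F²)|_{(2*pi/3, pi/4)} = 8*sqrt(3)

E = 16, F = 0, G = 16*sin(u)^2, so EG − F² = 256*sin(u)^2. Taking the positive square root: √(EG − F²) = 16*Abs(sin(u)). At (u, v) = (2*pi/3, pi/4): 8*sqrt(3).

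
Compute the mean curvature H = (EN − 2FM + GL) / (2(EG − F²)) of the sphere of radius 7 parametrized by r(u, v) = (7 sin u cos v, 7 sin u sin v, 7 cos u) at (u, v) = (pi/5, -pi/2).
H = -1/7

With E = 49, F = 0, G = 49*sin(u)^2, L = -7*sin(u)/Abs(sin(u)), M = 0, N = -7*sin(u)^3/Abs(sin(u)), assemble
  H = (EN − 2FM + GL) / (2(EG − F²)) = -sin(u)/(7*Abs(sin(u))).
At (u, v) = (pi/5, -pi/2): H = -1/7.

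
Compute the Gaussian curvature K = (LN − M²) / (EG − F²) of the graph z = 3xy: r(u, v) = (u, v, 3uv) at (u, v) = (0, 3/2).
K = -144/7225

Coefficients of the first fundamental form: E = 9*v^2 + 1, F = 9*u*v, G = 9*u^2 + 1.
Coefficients of the second fundamental form: L = 0, M = 3/sqrt(9*u^2 + 9*v^2 + 1), N = 0.
Assemble K = (LN − M²)/(EG − F²) = -9/(81*u^4 + 162*u^2*v^2 + 18*u^2 + 81*v^4 + 18*v^2 + 1). At (u, v) = (0, 3/2): K = -144/7225.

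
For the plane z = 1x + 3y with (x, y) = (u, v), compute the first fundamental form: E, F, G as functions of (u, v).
E = 2;  F = 3;  G = 10

Compute partials: r_u = (1, 0, 1), r_v = (0, 1, 3). Then
  E = r_u · r_u = 2,
  F = r_u · r_v = 3,
  G = r_v · r_v = 10.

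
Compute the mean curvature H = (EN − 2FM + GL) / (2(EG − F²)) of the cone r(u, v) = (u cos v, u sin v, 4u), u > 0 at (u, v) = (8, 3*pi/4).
H = sqrt(17)/68

With E = 17, F = 0, G = u^2, L = 0, M = 0, N = 4*sqrt(17)*u^2/(17*Abs(u)), assemble
  H = (EN − 2FM + GL) / (2(EG − F²)) = 2*sqrt(17)/(17*Abs(u)).
At (u, v) = (8, 3*pi/4): H = sqrt(17)/68.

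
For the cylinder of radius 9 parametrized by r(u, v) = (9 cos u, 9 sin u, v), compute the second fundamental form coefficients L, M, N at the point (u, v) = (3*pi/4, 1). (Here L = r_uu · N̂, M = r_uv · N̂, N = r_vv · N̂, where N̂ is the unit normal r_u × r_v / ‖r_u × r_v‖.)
L = -9;  M = 0;  N = 0

Compute the unit normal N̂(u, v) = (cos(u), sin(u), 0), and the second partials r_uu, r_uv, r_vv. Take dot products:
  L(u, v) = r_uu · N̂ = -9,
  M(u, v) = r_uv · N̂ = 0,
  N(u, v) = r_vv · N̂ = 0.
Evaluating at (u, v) = (3*pi/4, 1):
  L = -9, M = 0, N = 0.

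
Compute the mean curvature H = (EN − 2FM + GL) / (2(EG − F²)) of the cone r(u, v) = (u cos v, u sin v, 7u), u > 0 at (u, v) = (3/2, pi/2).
H = 7*sqrt(2)/30

With E = 50, F = 0, G = u^2, L = 0, M = 0, N = 7*sqrt(2)*u^2/(10*Abs(u)), assemble
  H = (EN − 2FM + GL) / (2(EG − F²)) = 7*sqrt(2)/(20*Abs(u)).
At (u, v) = (3/2, pi/2): H = 7*sqrt(2)/30.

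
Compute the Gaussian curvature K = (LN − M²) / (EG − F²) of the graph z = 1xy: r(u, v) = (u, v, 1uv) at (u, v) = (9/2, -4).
K = -16/22201

Coefficients of the first fundamental form: E = v^2 + 1, F = u*v, G = u^2 + 1.
Coefficients of the second fundamental form: L = 0, M = 1/sqrt(u^2 + v^2 + 1), N = 0.
Assemble K = (LN − M²)/(EG − F²) = 1/((u^2*v^2 - (u^2 + 1)*(v^2 + 1))*(u^2 + v^2 + 1)). At (u, v) = (9/2, -4): K = -16/22201.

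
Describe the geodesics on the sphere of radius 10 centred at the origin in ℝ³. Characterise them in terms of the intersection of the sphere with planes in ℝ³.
Geodesics on the sphere of radius 10 are great circles — circles of radius 10 obtained as the intersection of the sphere with planes through the origin (the centre of the sphere).

A curve α(t) of nonzero constant speed on the sphere of radius 10 is a geodesic iff its acceleration α̈ is everywhere normal to the surface, i.e. parallel to the radial vector α(t). Then d/dt(α × α̇) = α̇ × α̇ + α × α̈ = 0, so α × α̇ is a constant vector n ≠ 0 and α(t) · n = 0 for all t: α lies in the plane through the origin with normal n. The intersection of that plane with the sphere is a circle of radius 10 (a great circle). Conversely, a great circle traversed at constant speed has centripetal acceleration pointing at the origin, hence normal to the sphere, so every great circle is a geodesic.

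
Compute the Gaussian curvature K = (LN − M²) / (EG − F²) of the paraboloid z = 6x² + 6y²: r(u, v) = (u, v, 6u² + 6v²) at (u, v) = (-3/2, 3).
K = 144/2627641

Coefficients of the first fundamental form: E = 144*u^2 + 1, F = 144*u*v, G = 144*v^2 + 1.
Coefficients of the second fundamental form: L = 12/sqrt(144*u^2 + 144*v^2 + 1), M = 0, N = 12/sqrt(144*u^2 + 144*v^2 + 1).
Assemble K = (LN − M²)/(EG − F²) = 144/(20736*u^4 + 41472*u^2*v^2 + 288*u^2 + 20736*v^4 + 288*v^2 + 1). At (u, v) = (-3/2, 3): K = 144/2627641.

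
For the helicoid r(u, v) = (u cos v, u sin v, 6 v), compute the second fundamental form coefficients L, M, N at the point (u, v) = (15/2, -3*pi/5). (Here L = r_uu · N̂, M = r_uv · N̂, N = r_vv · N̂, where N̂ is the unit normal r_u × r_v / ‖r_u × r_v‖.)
L = 0;  M = -4*sqrt(41)/41;  N = 0

Compute the unit normal N̂(u, v) = (6*sin(v)/sqrt(u^2 + 36), -6*cos(v)/sqrt(u^2 + 36), u/sqrt(u^2 + 36)), and the second partials r_uu, r_uv, r_vv. Take dot products:
  L(u, v) = r_uu · N̂ = 0,
  M(u, v) = r_uv · N̂ = -6/sqrt(u^2 + 36),
  N(u, v) = r_vv · N̂ = 0.
Evaluating at (u, v) = (15/2, -3*pi/5):
  L = 0, M = -4*sqrt(41)/41, N = 0.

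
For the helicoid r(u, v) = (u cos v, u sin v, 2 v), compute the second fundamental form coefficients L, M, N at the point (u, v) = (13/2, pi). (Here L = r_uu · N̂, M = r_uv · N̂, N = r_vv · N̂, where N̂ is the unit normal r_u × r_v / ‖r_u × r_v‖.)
L = 0;  M = -4*sqrt(185)/185;  N = 0

Compute the unit normal N̂(u, v) = (2*sin(v)/sqrt(u^2 + 4), -2*cos(v)/sqrt(u^2 + 4), u/sqrt(u^2 + 4)), and the second partials r_uu, r_uv, r_vv. Take dot products:
  L(u, v) = r_uu · N̂ = 0,
  M(u, v) = r_uv · N̂ = -2/sqrt(u^2 + 4),
  N(u, v) = r_vv · N̂ = 0.
Evaluating at (u, v) = (13/2, pi):
  L = 0, M = -4*sqrt(185)/185, N = 0.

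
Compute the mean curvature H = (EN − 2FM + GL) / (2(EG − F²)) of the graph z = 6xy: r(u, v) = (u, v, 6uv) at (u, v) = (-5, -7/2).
H = -945*sqrt(1342)/450241

With E = 36*v^2 + 1, F = 36*u*v, G = 36*u^2 + 1, L = 0, M = 6/sqrt(36*u^2 + 36*v^2 + 1), N = 0, assemble
  H = (EN − 2FM + GL) / (2(EG − F²)) = -216*u*v/(36*u^2 + 36*v^2 + 1)^(3/2).
At (u, v) = (-5, -7/2): H = -945*sqrt(1342)/450241.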